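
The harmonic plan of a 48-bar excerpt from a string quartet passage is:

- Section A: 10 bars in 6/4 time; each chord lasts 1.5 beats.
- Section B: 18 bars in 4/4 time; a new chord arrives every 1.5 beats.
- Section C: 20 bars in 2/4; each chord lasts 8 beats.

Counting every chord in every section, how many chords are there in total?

A: 10·6 = 60 beats, 60/1.5 = 40 chords.
B: 18·4 = 72 beats, 72/1.5 = 48 chords.
C: 20·2 = 40 beats, 40/8 = 5 chords.
Total: 40 + 48 + 5 = 93.

93 chords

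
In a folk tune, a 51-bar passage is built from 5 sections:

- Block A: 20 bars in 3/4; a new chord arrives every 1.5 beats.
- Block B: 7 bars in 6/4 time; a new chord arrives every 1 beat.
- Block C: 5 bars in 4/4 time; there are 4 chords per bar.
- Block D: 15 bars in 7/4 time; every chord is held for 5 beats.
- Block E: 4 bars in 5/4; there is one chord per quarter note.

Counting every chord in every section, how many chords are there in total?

143 chords

A: 20·3 = 60 beats, 60/1.5 = 40 chords.
B: 7·6 = 42 beats, 42/1 = 42 chords.
C: 5·4 = 20 beats, 20/1 = 20 chords.
D: 15·7 = 105 beats, 105/5 = 21 chords.
E: 4·5 = 20 beats, 20/1 = 20 chords.
Total: 40 + 42 + 20 + 21 + 20 = 143.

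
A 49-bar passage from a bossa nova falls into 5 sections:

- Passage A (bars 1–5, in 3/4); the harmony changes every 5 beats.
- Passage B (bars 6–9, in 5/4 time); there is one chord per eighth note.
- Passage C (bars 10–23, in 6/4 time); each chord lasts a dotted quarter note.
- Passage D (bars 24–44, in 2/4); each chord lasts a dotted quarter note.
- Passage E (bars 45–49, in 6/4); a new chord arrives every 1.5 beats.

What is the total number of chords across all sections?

A has 15 beats and chords last 5 each, so 3 chords.
B has 20 beats and chords last 0.5 each, so 40 chords.
C has 84 beats and chords last 1.5 each, so 56 chords.
D has 42 beats and chords last 1.5 each, so 28 chords.
E has 30 beats and chords last 1.5 each, so 20 chords.
Total: 3 + 40 + 56 + 28 + 20 = 147.

147 chords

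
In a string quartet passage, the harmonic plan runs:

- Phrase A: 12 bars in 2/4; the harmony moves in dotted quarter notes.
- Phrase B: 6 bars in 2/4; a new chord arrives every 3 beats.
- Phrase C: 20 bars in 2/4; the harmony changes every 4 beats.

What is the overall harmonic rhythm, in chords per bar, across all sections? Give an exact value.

A: 12 bars of 2 beats is 24 beats; at 1.5 beats each that's 16 chords.
B: 6 bars of 2 beats is 12 beats; at 3 beats each that's 4 chords.
C: 20 bars of 2 beats is 40 beats; at 4 beats each that's 10 chords.
Overall: 30 chords over 38 bars → 30/38 = 15/19 chords per bar.

15/19 chords per bar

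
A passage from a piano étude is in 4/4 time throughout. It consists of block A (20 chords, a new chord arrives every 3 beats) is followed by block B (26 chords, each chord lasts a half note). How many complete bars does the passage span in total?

A: 20 × 3 = 60 beats = 15 bars.
B: 26 × 2 = 52 beats = 13 bars.
Total: 15 + 13 = 28 bars.

28 bars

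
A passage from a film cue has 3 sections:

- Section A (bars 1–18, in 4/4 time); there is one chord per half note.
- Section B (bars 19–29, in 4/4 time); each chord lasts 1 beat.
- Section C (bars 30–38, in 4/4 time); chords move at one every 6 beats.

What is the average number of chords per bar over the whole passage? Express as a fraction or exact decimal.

A: 18 × 4 = 72 beats ÷ 2 = 36 chords.
B: 11 × 4 = 44 beats ÷ 1 = 44 chords.
C: 9 × 4 = 36 beats ÷ 6 = 6 chords.
Overall: 86 chords over 38 bars → 86/38 = 43/19 chords per bar.

43/19 chords per bar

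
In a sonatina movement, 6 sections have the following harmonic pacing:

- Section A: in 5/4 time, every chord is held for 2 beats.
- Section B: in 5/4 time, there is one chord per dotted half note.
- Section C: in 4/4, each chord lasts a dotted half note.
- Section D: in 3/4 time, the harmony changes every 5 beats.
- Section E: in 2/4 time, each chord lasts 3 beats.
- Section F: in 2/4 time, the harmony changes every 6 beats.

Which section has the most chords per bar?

A: each chord is 2 beats in 5/4, so 2.5 per bar.
B: each chord is 3 beats in 5/4, so 5/3 per bar.
C: each chord is 3 beats in 4/4, so 4/3 per bar.
D: each chord is 5 beats in 3/4, so 0.6 per bar.
E: each chord is 3 beats in 2/4, so 2/3 per bar.
F: each chord is 6 beats in 2/4, so 1/3 per bar.
Fastest is A at 2.5 chords/bar.

Section A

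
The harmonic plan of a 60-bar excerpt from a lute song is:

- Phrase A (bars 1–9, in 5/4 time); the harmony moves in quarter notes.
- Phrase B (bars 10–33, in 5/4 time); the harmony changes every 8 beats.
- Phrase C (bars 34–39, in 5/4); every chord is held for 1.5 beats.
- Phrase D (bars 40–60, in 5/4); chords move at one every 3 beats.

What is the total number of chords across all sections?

A: 9 bars × 5 beats = 45 beats; 1 beat/chord → 45 chords.
B: 24 bars × 5 beats = 120 beats; 8 beats/chord → 15 chords.
C: 6 bars × 5 beats = 30 beats; 1.5 beats/chord → 20 chords.
D: 21 bars × 5 beats = 105 beats; 3 beats/chord → 35 chords.
Total: 45 + 15 + 20 + 35 = 115.

115 chords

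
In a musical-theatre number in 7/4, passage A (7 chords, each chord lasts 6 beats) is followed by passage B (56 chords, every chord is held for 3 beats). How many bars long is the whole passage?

A: 7 × 6 = 42 beats = 6 bars.
B: 56 × 3 = 168 beats = 24 bars.
Total: 6 + 24 = 30 bars.

30 bars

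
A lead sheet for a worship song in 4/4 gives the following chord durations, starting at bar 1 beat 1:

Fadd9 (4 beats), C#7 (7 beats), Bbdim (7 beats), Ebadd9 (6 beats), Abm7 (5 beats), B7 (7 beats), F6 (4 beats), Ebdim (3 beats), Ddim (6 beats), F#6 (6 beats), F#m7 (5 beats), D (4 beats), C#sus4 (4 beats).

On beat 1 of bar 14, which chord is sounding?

F#6

Beat 1 of bar 14 is beat (14−1)×4 + 1 = 53 overall.
Running totals: Fadd9 ends at 4, C#7 ends at 11, Bbdim ends at 18, Ebadd9 ends at 24, Abm7 ends at 29, B7 ends at 36, F6 ends at 40, Ebdim ends at 43, Ddim ends at 49, F#6 ends at 55.
Beat 53 falls within F#6.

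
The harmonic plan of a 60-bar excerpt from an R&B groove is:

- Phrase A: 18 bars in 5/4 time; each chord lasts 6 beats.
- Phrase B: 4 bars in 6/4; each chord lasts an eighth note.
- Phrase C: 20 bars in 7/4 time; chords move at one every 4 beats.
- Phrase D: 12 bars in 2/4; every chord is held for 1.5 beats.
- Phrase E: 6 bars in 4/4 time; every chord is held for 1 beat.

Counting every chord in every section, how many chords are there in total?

138 chords

A: 18·5 = 90 beats, 90/6 = 15 chords.
B: 4·6 = 24 beats, 24/0.5 = 48 chords.
C: 20·7 = 140 beats, 140/4 = 35 chords.
D: 12·2 = 24 beats, 24/1.5 = 16 chords.
E: 6·4 = 24 beats, 24/1 = 24 chords.
Total: 15 + 48 + 35 + 16 + 24 = 138.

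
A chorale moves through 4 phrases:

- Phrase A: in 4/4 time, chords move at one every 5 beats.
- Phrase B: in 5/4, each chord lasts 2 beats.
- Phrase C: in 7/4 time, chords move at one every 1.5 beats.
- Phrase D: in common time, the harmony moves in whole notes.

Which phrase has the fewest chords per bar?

Phrase A

A: 4/5 = 0.8 chords/bar.
B: 5/2 = 2.5 chords/bar.
C: 7/1.5 = 14/3 chords/bar.
D: 4/4 = 1 chord/bar.
Slowest is A at 0.8 chords/bar.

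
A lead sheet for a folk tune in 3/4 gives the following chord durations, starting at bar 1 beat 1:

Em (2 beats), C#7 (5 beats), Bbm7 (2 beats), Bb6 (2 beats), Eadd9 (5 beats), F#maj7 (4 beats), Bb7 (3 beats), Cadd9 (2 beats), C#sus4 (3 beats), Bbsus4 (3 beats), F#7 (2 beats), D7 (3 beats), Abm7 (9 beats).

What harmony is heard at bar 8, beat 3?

Cadd9

Beat 3 of bar 8 is beat (8−1)×3 + 3 = 24 overall.
Running totals: Em ends at 2, C#7 ends at 7, Bbm7 ends at 9, Bb6 ends at 11, Eadd9 ends at 16, F#maj7 ends at 20, Bb7 ends at 23, Cadd9 ends at 25.
Beat 24 falls within Cadd9.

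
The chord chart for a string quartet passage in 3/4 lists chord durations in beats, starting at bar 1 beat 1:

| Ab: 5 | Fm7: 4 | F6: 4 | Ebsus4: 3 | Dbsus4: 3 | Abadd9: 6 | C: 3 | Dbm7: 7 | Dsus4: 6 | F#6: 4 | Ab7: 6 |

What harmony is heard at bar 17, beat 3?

Ab7

Beat 3 of bar 17 is beat (17−1)×3 + 3 = 51 overall.
Running totals: Ab ends at 5, Fm7 ends at 9, F6 ends at 13, Ebsus4 ends at 16, Dbsus4 ends at 19, Abadd9 ends at 25, C ends at 28, Dbm7 ends at 35, Dsus4 ends at 41, F#6 ends at 45, Ab7 ends at 51.
Beat 51 falls within Ab7.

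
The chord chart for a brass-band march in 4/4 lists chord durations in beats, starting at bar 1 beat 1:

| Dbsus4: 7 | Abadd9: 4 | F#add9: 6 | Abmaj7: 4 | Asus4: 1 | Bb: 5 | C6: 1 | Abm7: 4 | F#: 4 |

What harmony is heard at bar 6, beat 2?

Asus4

Beat 2 of bar 6 is beat (6−1)×4 + 2 = 22 overall.
Running totals: Dbsus4 ends at 7, Abadd9 ends at 11, F#add9 ends at 17, Abmaj7 ends at 21, Asus4 ends at 22.
Beat 22 falls within Asus4.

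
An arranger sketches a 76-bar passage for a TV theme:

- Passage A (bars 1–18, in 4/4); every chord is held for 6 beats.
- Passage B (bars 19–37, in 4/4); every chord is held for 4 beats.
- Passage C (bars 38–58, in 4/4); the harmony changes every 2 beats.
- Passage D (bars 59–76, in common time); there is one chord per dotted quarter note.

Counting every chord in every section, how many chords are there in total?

A: 18 bars × 4 beats = 72 beats; 6 beats/chord → 12 chords.
B: 19 bars × 4 beats = 76 beats; 4 beats/chord → 19 chords.
C: 21 bars × 4 beats = 84 beats; 2 beats/chord → 42 chords.
D: 18 bars × 4 beats = 72 beats; 1.5 beats/chord → 48 chords.
Total: 12 + 19 + 42 + 48 = 121.

121 chords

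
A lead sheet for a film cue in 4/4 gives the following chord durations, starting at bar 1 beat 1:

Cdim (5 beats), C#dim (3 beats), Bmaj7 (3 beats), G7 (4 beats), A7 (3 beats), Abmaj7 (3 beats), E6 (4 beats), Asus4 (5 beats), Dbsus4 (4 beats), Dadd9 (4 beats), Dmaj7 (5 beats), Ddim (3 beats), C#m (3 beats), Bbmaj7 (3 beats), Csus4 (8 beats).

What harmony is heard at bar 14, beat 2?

Csus4

Beat 2 of bar 14 is beat (14−1)×4 + 2 = 54 overall.
Running totals: Cdim ends at 5, C#dim ends at 8, Bmaj7 ends at 11, G7 ends at 15, A7 ends at 18, Abmaj7 ends at 21, E6 ends at 25, Asus4 ends at 30, Dbsus4 ends at 34, Dadd9 ends at 38, Dmaj7 ends at 43, Ddim ends at 46, C#m ends at 49, Bbmaj7 ends at 52, Csus4 ends at 60.
Beat 54 falls within Csus4.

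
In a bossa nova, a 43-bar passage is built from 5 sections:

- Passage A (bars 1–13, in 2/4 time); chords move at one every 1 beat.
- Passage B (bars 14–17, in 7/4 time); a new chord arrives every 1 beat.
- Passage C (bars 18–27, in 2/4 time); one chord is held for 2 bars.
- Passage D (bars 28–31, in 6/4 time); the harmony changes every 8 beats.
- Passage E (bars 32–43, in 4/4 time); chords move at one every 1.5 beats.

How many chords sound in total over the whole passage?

A: 13 bars × 2 beats = 26 beats; 1 beat/chord → 26 chords.
B: 4 bars × 7 beats = 28 beats; 1 beat/chord → 28 chords.
C: 10 bars × 2 beats = 20 beats; 4 beats/chord → 5 chords.
D: 4 bars × 6 beats = 24 beats; 8 beats/chord → 3 chords.
E: 12 bars × 4 beats = 48 beats; 1.5 beats/chord → 32 chords.
Total: 26 + 28 + 5 + 3 + 32 = 94.

94 chords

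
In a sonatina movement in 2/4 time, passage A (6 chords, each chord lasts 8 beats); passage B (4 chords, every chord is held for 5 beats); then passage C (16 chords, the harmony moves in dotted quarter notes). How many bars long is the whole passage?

A: 6 × 8 = 48 beats = 24 bars.
B: 4 × 5 = 20 beats = 10 bars.
C: 16 × 1.5 = 24 beats = 12 bars.
Total: 24 + 10 + 12 = 46 bars.

46 bars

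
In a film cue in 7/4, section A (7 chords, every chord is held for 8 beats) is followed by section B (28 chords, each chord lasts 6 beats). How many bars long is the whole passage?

A: 7 × 8 = 56 beats = 8 bars.
B: 28 × 6 = 168 beats = 24 bars.
Total: 8 + 24 = 32 bars.

32 bars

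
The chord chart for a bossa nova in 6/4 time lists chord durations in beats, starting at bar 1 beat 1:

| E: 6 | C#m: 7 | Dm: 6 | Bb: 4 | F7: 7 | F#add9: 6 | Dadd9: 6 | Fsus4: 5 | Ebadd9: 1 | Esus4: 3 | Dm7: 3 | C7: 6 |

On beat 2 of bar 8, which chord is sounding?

Beat 2 of bar 8 is beat (8−1)×6 + 2 = 44 overall.
Running totals: E ends at 6, C#m ends at 13, Dm ends at 19, Bb ends at 23, F7 ends at 30, F#add9 ends at 36, Dadd9 ends at 42, Fsus4 ends at 47.
Beat 44 falls within Fsus4.

Fsus4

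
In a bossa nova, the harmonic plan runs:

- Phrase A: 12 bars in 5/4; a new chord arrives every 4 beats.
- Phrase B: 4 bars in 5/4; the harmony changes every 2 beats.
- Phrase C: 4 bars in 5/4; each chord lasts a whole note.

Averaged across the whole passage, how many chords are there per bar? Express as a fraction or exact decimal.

1.5 chords per bar

A: 12 bars of 5 beats is 60 beats; at 4 beats each that's 15 chords.
B: 4 bars of 5 beats is 20 beats; at 2 beats each that's 10 chords.
C: 4 bars of 5 beats is 20 beats; at 4 beats each that's 5 chords.
Overall: 30 chords over 20 bars → 30/20 = 1.5 chords per bar.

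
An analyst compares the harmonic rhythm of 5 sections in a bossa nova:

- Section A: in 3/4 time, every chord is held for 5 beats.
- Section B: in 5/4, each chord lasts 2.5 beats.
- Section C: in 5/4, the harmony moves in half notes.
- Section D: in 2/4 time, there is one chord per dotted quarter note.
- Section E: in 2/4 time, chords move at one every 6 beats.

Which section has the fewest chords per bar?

Section E

A: 3/5 = 0.6 chords/bar.
B: 5/2.5 = 2 chords/bar.
C: 5/2 = 2.5 chords/bar.
D: 2/1.5 = 4/3 chords/bar.
E: 2/6 = 1/3 chords/bar.
Slowest is E at 1/3 chords/bar.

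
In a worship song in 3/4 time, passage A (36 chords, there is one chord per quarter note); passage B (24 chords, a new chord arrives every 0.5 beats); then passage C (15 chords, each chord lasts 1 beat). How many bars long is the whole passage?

21 bars

A: 36 × 1 = 36 beats = 12 bars.
B: 24 × 0.5 = 12 beats = 4 bars.
C: 15 × 1 = 15 beats = 5 bars.
Total: 12 + 4 + 5 = 21 bars.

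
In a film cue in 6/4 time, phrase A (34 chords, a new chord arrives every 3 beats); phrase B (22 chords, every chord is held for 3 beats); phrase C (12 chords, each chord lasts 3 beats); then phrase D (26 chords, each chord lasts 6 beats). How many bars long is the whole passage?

60 bars

A: 34 × 3 = 102 beats = 17 bars.
B: 22 × 3 = 66 beats = 11 bars.
C: 12 × 3 = 36 beats = 6 bars.
D: 26 × 6 = 156 beats = 26 bars.
Total: 17 + 11 + 6 + 26 = 60 bars.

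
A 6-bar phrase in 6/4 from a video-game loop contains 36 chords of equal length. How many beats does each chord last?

6 bars × 6 beats/bar = 36 beats total.
36 beats ÷ 36 chords = 1 beats per chord.
(That is a quarter note.)

1 beat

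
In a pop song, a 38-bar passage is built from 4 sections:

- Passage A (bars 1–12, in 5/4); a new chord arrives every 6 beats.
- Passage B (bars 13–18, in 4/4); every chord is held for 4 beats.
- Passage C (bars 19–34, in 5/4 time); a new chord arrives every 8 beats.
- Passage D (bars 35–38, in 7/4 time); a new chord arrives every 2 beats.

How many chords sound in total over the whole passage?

A has 60 beats and chords last 6 each, so 10 chords.
B has 24 beats and chords last 4 each, so 6 chords.
C has 80 beats and chords last 8 each, so 10 chords.
D has 28 beats and chords last 2 each, so 14 chords.
Total: 10 + 6 + 10 + 14 = 40.

40 chords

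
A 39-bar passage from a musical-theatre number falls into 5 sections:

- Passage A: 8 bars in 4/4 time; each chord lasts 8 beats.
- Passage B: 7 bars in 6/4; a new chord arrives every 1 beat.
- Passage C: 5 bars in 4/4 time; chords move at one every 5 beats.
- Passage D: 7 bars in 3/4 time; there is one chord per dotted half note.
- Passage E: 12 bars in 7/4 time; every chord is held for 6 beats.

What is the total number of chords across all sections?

A has 32 beats and chords last 8 each, so 4 chords.
B has 42 beats and chords last 1 each, so 42 chords.
C has 20 beats and chords last 5 each, so 4 chords.
D has 21 beats and chords last 3 each, so 7 chords.
E has 84 beats and chords last 6 each, so 14 chords.
Total: 4 + 42 + 4 + 7 + 14 = 71.

71 chords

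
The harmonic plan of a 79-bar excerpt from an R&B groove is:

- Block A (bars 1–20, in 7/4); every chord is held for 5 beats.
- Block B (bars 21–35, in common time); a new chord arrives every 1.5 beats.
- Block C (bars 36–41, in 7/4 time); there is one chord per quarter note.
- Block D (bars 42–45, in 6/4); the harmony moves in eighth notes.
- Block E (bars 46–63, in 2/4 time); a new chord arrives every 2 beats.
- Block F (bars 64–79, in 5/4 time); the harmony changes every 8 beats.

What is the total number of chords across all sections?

A has 140 beats and chords last 5 each, so 28 chords.
B has 60 beats and chords last 1.5 each, so 40 chords.
C has 42 beats and chords last 1 each, so 42 chords.
D has 24 beats and chords last 0.5 each, so 48 chords.
E has 36 beats and chords last 2 each, so 18 chords.
F has 80 beats and chords last 8 each, so 10 chords.
Total: 28 + 40 + 42 + 48 + 18 + 10 = 186.

186 chords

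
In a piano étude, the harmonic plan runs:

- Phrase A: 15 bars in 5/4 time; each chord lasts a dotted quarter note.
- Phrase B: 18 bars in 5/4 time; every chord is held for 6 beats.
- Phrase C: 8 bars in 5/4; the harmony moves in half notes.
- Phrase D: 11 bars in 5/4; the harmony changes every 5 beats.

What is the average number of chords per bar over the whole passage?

A: 15 bars of 5 beats is 75 beats; at 1.5 beats each that's 50 chords.
B: 18 bars of 5 beats is 90 beats; at 6 beats each that's 15 chords.
C: 8 bars of 5 beats is 40 beats; at 2 beats each that's 20 chords.
D: 11 bars of 5 beats is 55 beats; at 5 beats each that's 11 chords.
Overall: 96 chords over 52 bars → 96/52 = 24/13 chords per bar.

24/13 chords per bar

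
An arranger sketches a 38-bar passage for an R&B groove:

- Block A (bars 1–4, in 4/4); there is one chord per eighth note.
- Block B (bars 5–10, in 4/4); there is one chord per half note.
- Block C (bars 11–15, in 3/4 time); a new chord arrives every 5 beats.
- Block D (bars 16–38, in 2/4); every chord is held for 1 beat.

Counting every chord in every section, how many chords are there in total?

93 chords

A: 4 bars × 4 beats = 16 beats; 0.5 beats/chord → 32 chords.
B: 6 bars × 4 beats = 24 beats; 2 beats/chord → 12 chords.
C: 5 bars × 3 beats = 15 beats; 5 beats/chord → 3 chords.
D: 23 bars × 2 beats = 46 beats; 1 beat/chord → 46 chords.
Total: 32 + 12 + 3 + 46 = 93.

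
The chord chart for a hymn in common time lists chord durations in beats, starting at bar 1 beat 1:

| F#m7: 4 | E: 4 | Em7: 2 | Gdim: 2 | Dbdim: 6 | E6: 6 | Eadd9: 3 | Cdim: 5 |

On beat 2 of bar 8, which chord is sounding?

Cdim

Beat 2 of bar 8 is beat (8−1)×4 + 2 = 30 overall.
Running totals: F#m7 ends at 4, E ends at 8, Em7 ends at 10, Gdim ends at 12, Dbdim ends at 18, E6 ends at 24, Eadd9 ends at 27, Cdim ends at 32.
Beat 30 falls within Cdim.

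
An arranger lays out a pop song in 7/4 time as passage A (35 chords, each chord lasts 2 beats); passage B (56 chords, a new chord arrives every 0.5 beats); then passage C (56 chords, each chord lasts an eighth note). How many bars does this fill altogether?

A: 35 × 2 = 70 beats = 10 bars.
B: 56 × 0.5 = 28 beats = 4 bars.
C: 56 × 0.5 = 28 beats = 4 bars.
Total: 10 + 4 + 4 = 18 bars.

18 bars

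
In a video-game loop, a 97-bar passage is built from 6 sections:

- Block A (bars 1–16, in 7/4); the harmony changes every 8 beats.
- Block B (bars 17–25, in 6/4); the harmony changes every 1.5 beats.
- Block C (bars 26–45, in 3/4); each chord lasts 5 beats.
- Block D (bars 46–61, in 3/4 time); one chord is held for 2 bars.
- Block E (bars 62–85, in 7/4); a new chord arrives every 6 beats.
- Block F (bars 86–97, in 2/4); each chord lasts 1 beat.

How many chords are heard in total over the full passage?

122 chords

A has 112 beats and chords last 8 each, so 14 chords.
B has 54 beats and chords last 1.5 each, so 36 chords.
C has 60 beats and chords last 5 each, so 12 chords.
D has 48 beats and chords last 6 each, so 8 chords.
E has 168 beats and chords last 6 each, so 28 chords.
F has 24 beats and chords last 1 each, so 24 chords.
Total: 14 + 36 + 12 + 8 + 28 + 24 = 122.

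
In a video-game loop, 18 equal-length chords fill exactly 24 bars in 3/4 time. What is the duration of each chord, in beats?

24 bars × 3 beats/bar = 72 beats total.
72 beats ÷ 18 chords = 4 beats per chord.
(That is a whole note.)

4 beats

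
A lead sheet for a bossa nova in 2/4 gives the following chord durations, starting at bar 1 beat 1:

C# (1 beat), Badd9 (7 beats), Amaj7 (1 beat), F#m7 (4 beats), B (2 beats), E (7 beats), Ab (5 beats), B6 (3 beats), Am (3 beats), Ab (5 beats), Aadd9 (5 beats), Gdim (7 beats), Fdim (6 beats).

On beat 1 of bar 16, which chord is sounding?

Am

Beat 1 of bar 16 is beat (16−1)×2 + 1 = 31 overall.
Running totals: C# ends at 1, Badd9 ends at 8, Amaj7 ends at 9, F#m7 ends at 13, B ends at 15, E ends at 22, Ab ends at 27, B6 ends at 30, Am ends at 33.
Beat 31 falls within Am.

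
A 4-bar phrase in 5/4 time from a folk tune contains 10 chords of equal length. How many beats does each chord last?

4 bars × 5 beats/bar = 20 beats total.
20 beats ÷ 10 chords = 2 beats per chord.
(That is a half note.)

2 beats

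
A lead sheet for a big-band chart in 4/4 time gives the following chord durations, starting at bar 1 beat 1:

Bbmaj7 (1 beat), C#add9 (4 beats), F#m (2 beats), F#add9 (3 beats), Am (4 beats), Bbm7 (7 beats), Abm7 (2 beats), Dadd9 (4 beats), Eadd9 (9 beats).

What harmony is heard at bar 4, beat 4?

Beat 4 of bar 4 is beat (4−1)×4 + 4 = 16 overall.
Running totals: Bbmaj7 ends at 1, C#add9 ends at 5, F#m ends at 7, F#add9 ends at 10, Am ends at 14, Bbm7 ends at 21.
Beat 16 falls within Bbm7.

Bbm7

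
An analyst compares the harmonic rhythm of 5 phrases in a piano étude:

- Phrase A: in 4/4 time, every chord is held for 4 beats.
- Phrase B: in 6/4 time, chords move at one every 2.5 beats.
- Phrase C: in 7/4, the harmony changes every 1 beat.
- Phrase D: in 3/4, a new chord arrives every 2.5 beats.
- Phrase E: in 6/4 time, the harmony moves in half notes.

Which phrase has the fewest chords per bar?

Phrase A

A: 4 beats/bar ÷ 4 beats/chord = 1 chord/bar.
B: 6 beats/bar ÷ 2.5 beats/chord = 2.4 chords/bar.
C: 7 beats/bar ÷ 1 beat/chord = 7 chords/bar.
D: 3 beats/bar ÷ 2.5 beats/chord = 1.2 chords/bar.
E: 6 beats/bar ÷ 2 beats/chord = 3 chords/bar.
Slowest is A at 1 chords/bar.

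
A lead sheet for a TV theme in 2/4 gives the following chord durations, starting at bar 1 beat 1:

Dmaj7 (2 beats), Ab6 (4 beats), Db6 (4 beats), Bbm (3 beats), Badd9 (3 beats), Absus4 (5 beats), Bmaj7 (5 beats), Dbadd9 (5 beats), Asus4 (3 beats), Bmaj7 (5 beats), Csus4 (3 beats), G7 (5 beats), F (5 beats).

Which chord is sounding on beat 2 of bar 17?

Beat 2 of bar 17 is beat (17−1)×2 + 2 = 34 overall.
Running totals: Dmaj7 ends at 2, Ab6 ends at 6, Db6 ends at 10, Bbm ends at 13, Badd9 ends at 16, Absus4 ends at 21, Bmaj7 ends at 26, Dbadd9 ends at 31, Asus4 ends at 34.
Beat 34 falls within Asus4.

Asus4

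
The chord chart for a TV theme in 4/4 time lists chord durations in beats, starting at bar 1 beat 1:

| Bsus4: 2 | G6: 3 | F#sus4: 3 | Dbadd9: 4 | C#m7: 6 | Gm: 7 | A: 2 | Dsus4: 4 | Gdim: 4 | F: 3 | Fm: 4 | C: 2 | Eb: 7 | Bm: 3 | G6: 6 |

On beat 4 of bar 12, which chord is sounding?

Eb

Beat 4 of bar 12 is beat (12−1)×4 + 4 = 48 overall.
Running totals: Bsus4 ends at 2, G6 ends at 5, F#sus4 ends at 8, Dbadd9 ends at 12, C#m7 ends at 18, Gm ends at 25, A ends at 27, Dsus4 ends at 31, Gdim ends at 35, F ends at 38, Fm ends at 42, C ends at 44, Eb ends at 51.
Beat 48 falls within Eb.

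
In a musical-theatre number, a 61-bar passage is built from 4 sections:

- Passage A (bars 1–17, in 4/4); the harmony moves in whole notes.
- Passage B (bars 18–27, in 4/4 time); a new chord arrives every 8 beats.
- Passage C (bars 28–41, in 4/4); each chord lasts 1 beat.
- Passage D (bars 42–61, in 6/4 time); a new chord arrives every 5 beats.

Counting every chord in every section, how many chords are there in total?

A: 17·4 = 68 beats, 68/4 = 17 chords.
B: 10·4 = 40 beats, 40/8 = 5 chords.
C: 14·4 = 56 beats, 56/1 = 56 chords.
D: 20·6 = 120 beats, 120/5 = 24 chords.
Total: 17 + 5 + 56 + 24 = 102.

102 chords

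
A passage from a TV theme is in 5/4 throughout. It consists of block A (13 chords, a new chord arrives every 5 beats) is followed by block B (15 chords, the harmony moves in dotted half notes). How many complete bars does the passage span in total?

A: 13 × 5 = 65 beats = 13 bars.
B: 15 × 3 = 45 beats = 9 bars.
Total: 13 + 9 = 22 bars.

22 bars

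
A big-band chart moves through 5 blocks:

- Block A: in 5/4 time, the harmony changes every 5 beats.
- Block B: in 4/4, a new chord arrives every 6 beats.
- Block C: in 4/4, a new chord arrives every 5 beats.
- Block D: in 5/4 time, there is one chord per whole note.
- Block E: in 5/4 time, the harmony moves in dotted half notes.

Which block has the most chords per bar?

A: 5/5 = 1 chord/bar.
B: 4/6 = 2/3 chords/bar.
C: 4/5 = 0.8 chords/bar.
D: 5/4 = 1.25 chords/bar.
E: 5/3 = 5/3 chords/bar.
Fastest is E at 5/3 chords/bar.

Block E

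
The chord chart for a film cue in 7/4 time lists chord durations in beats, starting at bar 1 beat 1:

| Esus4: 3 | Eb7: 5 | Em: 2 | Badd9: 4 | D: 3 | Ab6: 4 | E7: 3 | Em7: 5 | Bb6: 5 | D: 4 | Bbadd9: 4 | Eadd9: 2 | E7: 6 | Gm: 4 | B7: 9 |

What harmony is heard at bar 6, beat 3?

D

Beat 3 of bar 6 is beat (6−1)×7 + 3 = 38 overall.
Running totals: Esus4 ends at 3, Eb7 ends at 8, Em ends at 10, Badd9 ends at 14, D ends at 17, Ab6 ends at 21, E7 ends at 24, Em7 ends at 29, Bb6 ends at 34, D ends at 38.
Beat 38 falls within D.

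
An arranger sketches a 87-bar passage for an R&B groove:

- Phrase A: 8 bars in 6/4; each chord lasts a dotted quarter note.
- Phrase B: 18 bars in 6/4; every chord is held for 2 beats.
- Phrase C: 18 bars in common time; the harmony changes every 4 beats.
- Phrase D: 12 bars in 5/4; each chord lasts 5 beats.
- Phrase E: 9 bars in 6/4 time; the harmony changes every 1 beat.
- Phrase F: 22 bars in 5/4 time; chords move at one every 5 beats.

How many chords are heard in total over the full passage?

192 chords

A: 8 bars × 6 beats = 48 beats; 1.5 beats/chord → 32 chords.
B: 18 bars × 6 beats = 108 beats; 2 beats/chord → 54 chords.
C: 18 bars × 4 beats = 72 beats; 4 beats/chord → 18 chords.
D: 12 bars × 5 beats = 60 beats; 5 beats/chord → 12 chords.
E: 9 bars × 6 beats = 54 beats; 1 beat/chord → 54 chords.
F: 22 bars × 5 beats = 110 beats; 5 beats/chord → 22 chords.
Total: 32 + 54 + 18 + 12 + 54 + 22 = 192.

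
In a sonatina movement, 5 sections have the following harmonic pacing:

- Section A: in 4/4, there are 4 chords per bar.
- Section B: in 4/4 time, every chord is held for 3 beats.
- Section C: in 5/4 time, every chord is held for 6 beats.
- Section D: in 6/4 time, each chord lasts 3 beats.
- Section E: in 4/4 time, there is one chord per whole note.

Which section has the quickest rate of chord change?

Section A

A: 4/1 = 4 chords/bar.
B: 4/3 = 4/3 chords/bar.
C: 5/6 = 5/6 chords/bar.
D: 6/3 = 2 chords/bar.
E: 4/4 = 1 chord/bar.
Fastest is A at 4 chords/bar.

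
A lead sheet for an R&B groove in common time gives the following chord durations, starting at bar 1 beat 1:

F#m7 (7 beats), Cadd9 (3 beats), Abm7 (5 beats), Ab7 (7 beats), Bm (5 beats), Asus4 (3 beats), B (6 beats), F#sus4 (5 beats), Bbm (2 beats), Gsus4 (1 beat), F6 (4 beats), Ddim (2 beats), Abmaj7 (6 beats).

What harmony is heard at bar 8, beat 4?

B

Beat 4 of bar 8 is beat (8−1)×4 + 4 = 32 overall.
Running totals: F#m7 ends at 7, Cadd9 ends at 10, Abm7 ends at 15, Ab7 ends at 22, Bm ends at 27, Asus4 ends at 30, B ends at 36.
Beat 32 falls within B.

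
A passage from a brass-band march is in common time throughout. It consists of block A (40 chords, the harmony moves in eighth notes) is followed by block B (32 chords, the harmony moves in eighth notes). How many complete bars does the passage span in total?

A: 40 × 0.5 = 20 beats = 5 bars.
B: 32 × 0.5 = 16 beats = 4 bars.
Total: 5 + 4 = 9 bars.

9 bars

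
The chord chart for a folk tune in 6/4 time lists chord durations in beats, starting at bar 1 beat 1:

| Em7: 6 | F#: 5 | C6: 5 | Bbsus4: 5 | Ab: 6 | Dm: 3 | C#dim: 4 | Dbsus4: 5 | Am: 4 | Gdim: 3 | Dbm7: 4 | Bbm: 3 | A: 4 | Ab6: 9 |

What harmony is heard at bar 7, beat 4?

Am

Beat 4 of bar 7 is beat (7−1)×6 + 4 = 40 overall.
Running totals: Em7 ends at 6, F# ends at 11, C6 ends at 16, Bbsus4 ends at 21, Ab ends at 27, Dm ends at 30, C#dim ends at 34, Dbsus4 ends at 39, Am ends at 43.
Beat 40 falls within Am.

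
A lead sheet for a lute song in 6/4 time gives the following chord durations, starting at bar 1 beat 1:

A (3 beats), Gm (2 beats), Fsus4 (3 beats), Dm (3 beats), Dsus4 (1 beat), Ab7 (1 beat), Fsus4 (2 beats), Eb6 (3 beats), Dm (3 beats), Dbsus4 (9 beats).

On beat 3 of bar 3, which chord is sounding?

Beat 3 of bar 3 is beat (3−1)×6 + 3 = 15 overall.
Running totals: A ends at 3, Gm ends at 5, Fsus4 ends at 8, Dm ends at 11, Dsus4 ends at 12, Ab7 ends at 13, Fsus4 ends at 15.
Beat 15 falls within Fsus4.

Fsus4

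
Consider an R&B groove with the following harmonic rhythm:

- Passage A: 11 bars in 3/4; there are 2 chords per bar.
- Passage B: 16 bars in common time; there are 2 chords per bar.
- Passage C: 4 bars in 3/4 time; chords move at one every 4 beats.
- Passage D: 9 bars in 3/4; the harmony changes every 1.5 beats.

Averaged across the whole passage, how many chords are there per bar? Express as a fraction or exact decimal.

1.875 chords per bar

A: 11 bars of 3 beats is 33 beats; at 1.5 beats each that's 22 chords.
B: 16 bars of 4 beats is 64 beats; at 2 beats each that's 32 chords.
C: 4 bars of 3 beats is 12 beats; at 4 beats each that's 3 chords.
D: 9 bars of 3 beats is 27 beats; at 1.5 beats each that's 18 chords.
Overall: 75 chords over 40 bars → 75/40 = 1.875 chords per bar.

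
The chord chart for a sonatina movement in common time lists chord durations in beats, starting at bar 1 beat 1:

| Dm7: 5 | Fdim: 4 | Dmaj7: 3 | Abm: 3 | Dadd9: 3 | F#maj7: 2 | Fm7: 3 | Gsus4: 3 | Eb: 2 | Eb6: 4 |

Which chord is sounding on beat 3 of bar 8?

Eb6

Beat 3 of bar 8 is beat (8−1)×4 + 3 = 31 overall.
Running totals: Dm7 ends at 5, Fdim ends at 9, Dmaj7 ends at 12, Abm ends at 15, Dadd9 ends at 18, F#maj7 ends at 20, Fm7 ends at 23, Gsus4 ends at 26, Eb ends at 28, Eb6 ends at 32.
Beat 31 falls within Eb6.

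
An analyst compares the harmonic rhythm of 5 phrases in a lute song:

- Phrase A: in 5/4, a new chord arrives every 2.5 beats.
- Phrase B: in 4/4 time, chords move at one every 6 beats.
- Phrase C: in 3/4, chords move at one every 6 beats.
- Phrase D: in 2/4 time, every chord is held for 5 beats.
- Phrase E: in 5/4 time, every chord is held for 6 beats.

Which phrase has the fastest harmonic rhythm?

A: 5 beats/bar ÷ 2.5 beats/chord = 2 chords/bar.
B: 4 beats/bar ÷ 6 beats/chord = 2/3 chords/bar.
C: 3 beats/bar ÷ 6 beats/chord = 0.5 chords/bar.
D: 2 beats/bar ÷ 5 beats/chord = 0.4 chords/bar.
E: 5 beats/bar ÷ 6 beats/chord = 5/6 chords/bar.
Fastest is A at 2 chords/bar.

Phrase A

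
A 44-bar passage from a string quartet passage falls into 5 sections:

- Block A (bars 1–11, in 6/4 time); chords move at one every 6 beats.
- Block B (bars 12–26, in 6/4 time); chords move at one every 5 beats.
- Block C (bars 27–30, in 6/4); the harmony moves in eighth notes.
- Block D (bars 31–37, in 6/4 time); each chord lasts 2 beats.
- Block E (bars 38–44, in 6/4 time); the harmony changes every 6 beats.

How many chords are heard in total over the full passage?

105 chords

A: 11·6 = 66 beats, 66/6 = 11 chords.
B: 15·6 = 90 beats, 90/5 = 18 chords.
C: 4·6 = 24 beats, 24/0.5 = 48 chords.
D: 7·6 = 42 beats, 42/2 = 21 chords.
E: 7·6 = 42 beats, 42/6 = 7 chords.
Total: 11 + 18 + 48 + 21 + 7 = 105.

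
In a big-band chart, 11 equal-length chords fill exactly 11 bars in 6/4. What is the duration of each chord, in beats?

11 bars × 6 beats/bar = 66 beats total.
66 beats ÷ 11 chords = 6 beats per chord.

6 beats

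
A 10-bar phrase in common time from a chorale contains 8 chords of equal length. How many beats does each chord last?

5 beats

10 bars × 4 beats/bar = 40 beats total.
40 beats ÷ 8 chords = 5 beats per chord.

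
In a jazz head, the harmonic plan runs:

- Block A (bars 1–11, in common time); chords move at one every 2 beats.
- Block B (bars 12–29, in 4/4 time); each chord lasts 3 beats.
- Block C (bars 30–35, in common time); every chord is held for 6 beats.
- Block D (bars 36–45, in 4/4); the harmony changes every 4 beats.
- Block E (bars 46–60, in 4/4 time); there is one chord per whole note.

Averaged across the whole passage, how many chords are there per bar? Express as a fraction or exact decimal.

1.25 chords per bar

A: 11 bars of 4 beats is 44 beats; at 2 beats each that's 22 chords.
B: 18 bars of 4 beats is 72 beats; at 3 beats each that's 24 chords.
C: 6 bars of 4 beats is 24 beats; at 6 beats each that's 4 chords.
D: 10 bars of 4 beats is 40 beats; at 4 beats each that's 10 chords.
E: 15 bars of 4 beats is 60 beats; at 4 beats each that's 15 chords.
Overall: 75 chords over 60 bars → 75/60 = 1.25 chords per bar.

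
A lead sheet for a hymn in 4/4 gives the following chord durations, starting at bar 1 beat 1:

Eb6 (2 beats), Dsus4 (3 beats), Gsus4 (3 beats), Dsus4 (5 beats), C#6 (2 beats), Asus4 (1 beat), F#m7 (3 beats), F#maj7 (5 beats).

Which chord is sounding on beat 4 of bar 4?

Beat 4 of bar 4 is beat (4−1)×4 + 4 = 16 overall.
Running totals: Eb6 ends at 2, Dsus4 ends at 5, Gsus4 ends at 8, Dsus4 ends at 13, C#6 ends at 15, Asus4 ends at 16.
Beat 16 falls within Asus4.

Asus4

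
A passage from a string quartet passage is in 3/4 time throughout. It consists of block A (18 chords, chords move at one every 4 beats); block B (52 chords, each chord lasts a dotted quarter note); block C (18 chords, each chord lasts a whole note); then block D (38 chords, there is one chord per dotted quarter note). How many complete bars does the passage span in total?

93 bars

A: 18 × 4 = 72 beats = 24 bars.
B: 52 × 1.5 = 78 beats = 26 bars.
C: 18 × 4 = 72 beats = 24 bars.
D: 38 × 1.5 = 57 beats = 19 bars.
Total: 24 + 26 + 24 + 19 = 93 bars.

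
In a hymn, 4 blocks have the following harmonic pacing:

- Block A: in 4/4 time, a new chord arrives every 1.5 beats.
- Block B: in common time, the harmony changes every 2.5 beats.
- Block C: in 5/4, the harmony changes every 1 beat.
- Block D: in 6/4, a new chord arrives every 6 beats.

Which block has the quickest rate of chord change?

Block C

A: 4 beats/bar ÷ 1.5 beats/chord = 8/3 chords/bar.
B: 4 beats/bar ÷ 2.5 beats/chord = 1.6 chords/bar.
C: 5 beats/bar ÷ 1 beat/chord = 5 chords/bar.
D: 6 beats/bar ÷ 6 beats/chord = 1 chord/bar.
Fastest is C at 5 chords/bar.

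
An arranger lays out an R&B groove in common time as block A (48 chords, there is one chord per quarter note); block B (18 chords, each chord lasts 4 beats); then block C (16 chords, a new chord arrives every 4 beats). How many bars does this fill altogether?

A: 48 × 1 = 48 beats = 12 bars.
B: 18 × 4 = 72 beats = 18 bars.
C: 16 × 4 = 64 beats = 16 bars.
Total: 12 + 18 + 16 = 46 bars.

46 bars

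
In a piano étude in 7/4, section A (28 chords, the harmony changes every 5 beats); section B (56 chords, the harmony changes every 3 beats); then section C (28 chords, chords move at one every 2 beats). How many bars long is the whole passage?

52 bars

A: 28 × 5 = 140 beats = 20 bars.
B: 56 × 3 = 168 beats = 24 bars.
C: 28 × 2 = 56 beats = 8 bars.
Total: 20 + 24 + 8 = 52 bars.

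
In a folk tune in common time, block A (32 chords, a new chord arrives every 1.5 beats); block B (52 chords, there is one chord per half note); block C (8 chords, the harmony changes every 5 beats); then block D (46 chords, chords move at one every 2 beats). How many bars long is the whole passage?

A: 32 × 1.5 = 48 beats = 12 bars.
B: 52 × 2 = 104 beats = 26 bars.
C: 8 × 5 = 40 beats = 10 bars.
D: 46 × 2 = 92 beats = 23 bars.
Total: 12 + 26 + 10 + 23 = 71 bars.

71 bars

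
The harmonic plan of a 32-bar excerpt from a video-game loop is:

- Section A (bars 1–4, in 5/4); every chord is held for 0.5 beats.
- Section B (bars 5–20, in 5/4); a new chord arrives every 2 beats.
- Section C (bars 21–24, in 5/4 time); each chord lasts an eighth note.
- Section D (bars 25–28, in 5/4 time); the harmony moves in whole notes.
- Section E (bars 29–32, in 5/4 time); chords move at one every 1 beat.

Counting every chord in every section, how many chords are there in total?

145 chords

A has 20 beats and chords last 0.5 each, so 40 chords.
B has 80 beats and chords last 2 each, so 40 chords.
C has 20 beats and chords last 0.5 each, so 40 chords.
D has 20 beats and chords last 4 each, so 5 chords.
E has 20 beats and chords last 1 each, so 20 chords.
Total: 40 + 40 + 40 + 5 + 20 = 145.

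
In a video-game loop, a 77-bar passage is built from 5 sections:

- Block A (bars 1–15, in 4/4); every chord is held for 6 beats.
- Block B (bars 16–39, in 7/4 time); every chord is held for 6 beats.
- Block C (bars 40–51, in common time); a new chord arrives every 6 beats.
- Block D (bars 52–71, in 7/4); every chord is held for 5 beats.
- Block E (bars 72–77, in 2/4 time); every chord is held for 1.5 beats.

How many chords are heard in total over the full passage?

82 chords

A: 15 bars × 4 beats = 60 beats; 6 beats/chord → 10 chords.
B: 24 bars × 7 beats = 168 beats; 6 beats/chord → 28 chords.
C: 12 bars × 4 beats = 48 beats; 6 beats/chord → 8 chords.
D: 20 bars × 7 beats = 140 beats; 5 beats/chord → 28 chords.
E: 6 bars × 2 beats = 12 beats; 1.5 beats/chord → 8 chords.
Total: 10 + 28 + 8 + 28 + 8 = 82.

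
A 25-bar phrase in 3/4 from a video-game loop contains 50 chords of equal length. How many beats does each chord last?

1.5 beats

25 bars × 3 beats/bar = 75 beats total.
75 beats ÷ 50 chords = 1.5 beats per chord.
(That is a dotted quarter note.)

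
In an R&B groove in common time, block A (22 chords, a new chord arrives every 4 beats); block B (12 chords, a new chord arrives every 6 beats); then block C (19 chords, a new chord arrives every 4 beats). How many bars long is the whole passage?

A: 22 × 4 = 88 beats = 22 bars.
B: 12 × 6 = 72 beats = 18 bars.
C: 19 × 4 = 76 beats = 19 bars.
Total: 22 + 18 + 19 = 59 bars.

59 bars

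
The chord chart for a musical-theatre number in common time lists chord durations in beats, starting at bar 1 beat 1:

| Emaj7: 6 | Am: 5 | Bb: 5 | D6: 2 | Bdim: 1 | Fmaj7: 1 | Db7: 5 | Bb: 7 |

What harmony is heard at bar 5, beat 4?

Beat 4 of bar 5 is beat (5−1)×4 + 4 = 20 overall.
Running totals: Emaj7 ends at 6, Am ends at 11, Bb ends at 16, D6 ends at 18, Bdim ends at 19, Fmaj7 ends at 20.
Beat 20 falls within Fmaj7.

Fmaj7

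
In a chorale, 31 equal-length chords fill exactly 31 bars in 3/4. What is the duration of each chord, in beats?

31 bars × 3 beats/bar = 93 beats total.
93 beats ÷ 31 chords = 3 beats per chord.
(That is a dotted half note.)

3 beats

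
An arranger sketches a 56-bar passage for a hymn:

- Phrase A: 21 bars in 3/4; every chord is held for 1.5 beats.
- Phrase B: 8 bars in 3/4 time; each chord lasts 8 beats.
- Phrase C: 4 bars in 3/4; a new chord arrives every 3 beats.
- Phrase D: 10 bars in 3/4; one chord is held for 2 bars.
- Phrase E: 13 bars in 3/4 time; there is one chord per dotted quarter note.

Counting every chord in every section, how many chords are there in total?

A has 63 beats and chords last 1.5 each, so 42 chords.
B has 24 beats and chords last 8 each, so 3 chords.
C has 12 beats and chords last 3 each, so 4 chords.
D has 30 beats and chords last 6 each, so 5 chords.
E has 39 beats and chords last 1.5 each, so 26 chords.
Total: 42 + 3 + 4 + 5 + 26 = 80.

80 chords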